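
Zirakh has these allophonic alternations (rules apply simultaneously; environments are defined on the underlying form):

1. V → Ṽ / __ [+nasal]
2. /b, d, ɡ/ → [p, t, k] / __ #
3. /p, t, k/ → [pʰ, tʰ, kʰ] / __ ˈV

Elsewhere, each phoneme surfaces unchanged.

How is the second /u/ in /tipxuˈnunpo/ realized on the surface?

/u/ (between /n/ and /n/): before a nasal consonant, so rule 1 applies → [ũ].

[ũ]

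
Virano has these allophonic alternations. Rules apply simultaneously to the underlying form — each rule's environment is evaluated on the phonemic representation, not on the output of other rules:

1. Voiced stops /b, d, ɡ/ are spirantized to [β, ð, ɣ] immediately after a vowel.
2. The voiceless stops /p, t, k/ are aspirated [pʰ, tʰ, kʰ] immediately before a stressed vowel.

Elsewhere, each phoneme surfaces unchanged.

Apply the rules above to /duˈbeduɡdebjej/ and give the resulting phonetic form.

/d/ (word-initial) fails the environment for rule 1, so it stays [d].
/u/ (between /d/ and /b/) is unaffected → [u].
/b/ — between /u/ and /e/, immediately after a vowel — surfaces as [β] (rule 1).
/e/ — not in any rule's target class → [e].
/d/ meets the environment for rule 1 (immediately after a vowel) → [ð].
/u/ (between /d/ and /ɡ/): no rule targets it → [u].
/ɡ/ (between /u/ and /d/): immediately after a vowel, so rule 1 applies → [ɣ].
/d/ — between /ɡ/ and /e/; rule 1 does not apply here → [d].
/e/ (between /d/ and /b/): no rule targets it → [e].
/b/ — between /e/ and /j/, immediately after a vowel — surfaces as [β] (rule 1).
/j/ (between /b/ and /e/): no rule targets it → [j].
/e/ stays [e].
/j/ (word-final): no rule targets it → [j].

[duˈβeðuɣdeβjej]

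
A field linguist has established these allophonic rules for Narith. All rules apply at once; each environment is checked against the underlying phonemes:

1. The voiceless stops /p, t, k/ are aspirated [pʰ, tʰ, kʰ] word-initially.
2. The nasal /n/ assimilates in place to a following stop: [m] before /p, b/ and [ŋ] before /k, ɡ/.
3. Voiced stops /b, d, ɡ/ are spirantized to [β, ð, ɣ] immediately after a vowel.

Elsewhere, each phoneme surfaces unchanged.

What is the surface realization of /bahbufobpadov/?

[bahbufoβpaðov]

/b/ — word-initial; rule 3 does not apply here → [b].
/a/ — not in any rule's target class → [a].
/h/ stays [h].
/b/ (between /h/ and /u/) fails the environment for rule 3, so it stays [b].
/u/ (between /b/ and /f/): no rule targets it → [u].
/f/ (between /u/ and /o/): no rule targets it → [f].
/o/ — not in any rule's target class → [o].
/b/ meets the environment for rule 3 (immediately after a vowel) → [β].
/p/ — between /b/ and /a/; rule 1 does not apply here → [p].
/a/ (between /p/ and /d/): no rule targets it → [a].
/d/ (between /a/ and /o/) occurs immediately after a vowel → [ð] by rule 3.
/o/ (between /d/ and /v/): no rule targets it → [o].
/v/ (word-final) is unaffected → [v].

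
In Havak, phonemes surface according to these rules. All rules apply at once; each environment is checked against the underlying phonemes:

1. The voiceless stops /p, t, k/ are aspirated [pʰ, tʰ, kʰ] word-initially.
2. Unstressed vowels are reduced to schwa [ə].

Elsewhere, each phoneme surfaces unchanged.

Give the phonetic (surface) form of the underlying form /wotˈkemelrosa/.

/w/ (word-initial): no rule targets it → [w].
/o/ — between /w/ and /t/, in an unstressed syllable — surfaces as [ə] (rule 2).
/t/ (between /o/ and /k/): rule 1 targets it, but not word-initially → unchanged [t].
/k/ (between /t/ and /e/): rule 1 targets it, but not word-initially → unchanged [k].
/e/ — between /k/ and /m/; rule 2 does not apply here → [e].
/m/ — not in any rule's target class → [m].
/e/ — between /m/ and /l/, in an unstressed syllable — surfaces as [ə] (rule 2).
/l/ (between /e/ and /r/): no rule targets it → [l].
/r/ stays [r].
/o/ (between /r/ and /s/) occurs in an unstressed syllable → [ə] by rule 2.
/s/ — not in any rule's target class → [s].
/a/ (word-final) occurs in an unstressed syllable → [ə] by rule 2.

[wətˈkeməlrəsə]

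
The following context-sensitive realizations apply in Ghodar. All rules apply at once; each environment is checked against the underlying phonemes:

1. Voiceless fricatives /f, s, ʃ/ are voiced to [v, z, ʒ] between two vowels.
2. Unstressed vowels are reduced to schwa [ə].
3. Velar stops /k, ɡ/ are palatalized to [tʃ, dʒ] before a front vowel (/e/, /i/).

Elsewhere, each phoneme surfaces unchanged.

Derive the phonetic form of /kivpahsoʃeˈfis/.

/k/ (word-initial) occurs before a front vowel → [tʃ] by rule 3.
/i/ meets the environment for rule 2 (in an unstressed syllable) → [ə].
/v/ (between /i/ and /p/): no rule targets it → [v].
/p/ (between /v/ and /a/): no rule targets it → [p].
/a/ meets the environment for rule 2 (in an unstressed syllable) → [ə].
/h/ (between /a/ and /s/) is unaffected → [h].
/s/ — between /h/ and /o/; rule 1 does not apply here → [s].
/o/ (between /s/ and /ʃ/): in an unstressed syllable, so rule 2 applies → [ə].
/ʃ/ (between /o/ and /e/) occurs between two vowels → [ʒ] by rule 1.
/e/ — between /ʃ/ and /f/, in an unstressed syllable — surfaces as [ə] (rule 2).
/f/ — between /e/ and /i/, between two vowels — surfaces as [v] (rule 1).
/i/ (between /f/ and /s/) fails the environment for rule 2, so it stays [i].
/s/ (word-final): rule 1 targets it, but not between two vowels → unchanged [s].

[tʃəvpəhsəʒəˈvis]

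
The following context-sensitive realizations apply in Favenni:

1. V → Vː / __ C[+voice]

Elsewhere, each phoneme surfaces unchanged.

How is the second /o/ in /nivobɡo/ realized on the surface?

/o/ (word-final) is in the target of rule 1 but the environment (before a voiced consonant) is not met → [o].

[o]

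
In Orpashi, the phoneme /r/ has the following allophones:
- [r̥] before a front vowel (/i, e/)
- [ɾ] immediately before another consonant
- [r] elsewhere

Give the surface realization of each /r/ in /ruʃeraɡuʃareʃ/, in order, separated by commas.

Occurrence 1 (position 1): no conditioning environment matches → elsewhere allophone [r].
Occurrence 2 (position 5): no conditioning environment matches → elsewhere allophone [r].
Occurrence 3 (position 11): before a front vowel (/i, e/) → [r̥].

[r], [r], [r̥]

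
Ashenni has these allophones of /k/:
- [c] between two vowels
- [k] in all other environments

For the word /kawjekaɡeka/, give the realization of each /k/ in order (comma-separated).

[k], [c], [c]

Occurrence 1 (position 1): no conditioning environment matches → elsewhere allophone [k].
Occurrence 2 (position 6): between two vowels → [c].
Occurrence 3 (position 10): between two vowels → [c].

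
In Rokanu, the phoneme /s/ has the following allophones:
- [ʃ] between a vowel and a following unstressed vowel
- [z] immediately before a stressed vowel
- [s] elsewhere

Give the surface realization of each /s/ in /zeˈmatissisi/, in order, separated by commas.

[s], [s], [ʃ]

Occurrence 1 (position 7): no conditioning environment matches → elsewhere allophone [s].
Occurrence 2 (position 8): no conditioning environment matches → elsewhere allophone [s].
Occurrence 3 (position 10): between a vowel and a following unstressed vowel → [ʃ].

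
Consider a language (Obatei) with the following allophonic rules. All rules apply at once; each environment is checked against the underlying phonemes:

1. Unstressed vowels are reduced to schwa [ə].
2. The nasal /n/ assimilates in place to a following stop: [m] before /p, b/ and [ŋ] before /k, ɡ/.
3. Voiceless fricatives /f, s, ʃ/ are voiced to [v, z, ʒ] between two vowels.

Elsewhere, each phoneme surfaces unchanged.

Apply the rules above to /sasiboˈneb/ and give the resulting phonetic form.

/s/ (word-initial) is in the target of rule 3 but the environment (between two vowels) is not met → [s].
/a/ meets the environment for rule 1 (in an unstressed syllable) → [ə].
Rule 3 applies to /s/ (between /a/ and /i/: between two vowels) → [z].
Rule 1 applies to /i/ (between /s/ and /b/: in an unstressed syllable) → [ə].
Rule 1 applies to /o/ (between /b/ and /n/: in an unstressed syllable) → [ə].
/n/ — between /o/ and /e/; rule 2 does not apply here → [n].
/e/ (between /n/ and /b/) fails the environment for rule 1, so it stays [e].

[səzəbəˈneb]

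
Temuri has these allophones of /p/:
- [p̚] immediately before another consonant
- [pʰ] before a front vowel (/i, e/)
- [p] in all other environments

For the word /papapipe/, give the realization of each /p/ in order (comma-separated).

[p], [p], [pʰ], [pʰ]

Occurrence 1 (position 1): no conditioning environment matches → elsewhere allophone [p].
Occurrence 2 (position 3): no conditioning environment matches → elsewhere allophone [p].
Occurrence 3 (position 5): before a front vowel (/i, e/) → [pʰ].
Occurrence 4 (position 7): before a front vowel (/i, e/) → [pʰ].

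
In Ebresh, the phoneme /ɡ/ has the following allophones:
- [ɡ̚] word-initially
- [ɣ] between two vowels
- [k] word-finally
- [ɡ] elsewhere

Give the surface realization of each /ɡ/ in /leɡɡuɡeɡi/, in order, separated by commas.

Occurrence 1 (position 3): no conditioning environment matches → elsewhere allophone [ɡ].
Occurrence 2 (position 4): no conditioning environment matches → elsewhere allophone [ɡ].
Occurrence 3 (position 6): between two vowels → [ɣ].
Occurrence 4 (position 8): between two vowels → [ɣ].

[ɡ], [ɡ], [ɣ], [ɣ]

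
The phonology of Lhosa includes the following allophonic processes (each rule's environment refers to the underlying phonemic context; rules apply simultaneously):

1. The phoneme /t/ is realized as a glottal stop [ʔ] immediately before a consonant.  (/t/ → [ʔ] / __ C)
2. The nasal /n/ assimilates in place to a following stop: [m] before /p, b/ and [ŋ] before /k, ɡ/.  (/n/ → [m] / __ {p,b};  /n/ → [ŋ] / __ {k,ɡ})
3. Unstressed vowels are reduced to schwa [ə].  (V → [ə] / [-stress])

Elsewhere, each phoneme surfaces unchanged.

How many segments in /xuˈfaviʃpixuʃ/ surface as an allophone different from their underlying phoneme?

Segments that undergo a rule: /u/ → [ə] (rule 3); /i/ → [ə] (rule 3); /i/ → [ə] (rule 3); /u/ → [ə] (rule 3).
All other segments surface unchanged.

4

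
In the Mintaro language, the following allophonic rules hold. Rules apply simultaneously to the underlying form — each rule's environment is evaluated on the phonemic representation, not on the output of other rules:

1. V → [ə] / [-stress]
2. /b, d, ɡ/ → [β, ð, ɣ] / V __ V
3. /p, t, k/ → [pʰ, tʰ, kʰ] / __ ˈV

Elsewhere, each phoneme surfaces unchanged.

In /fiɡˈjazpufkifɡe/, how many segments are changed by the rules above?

Segments that undergo a rule: /i/ → [ə] (rule 1); /u/ → [ə] (rule 1); /i/ → [ə] (rule 1); /e/ → [ə] (rule 1).
All other segments surface unchanged.

4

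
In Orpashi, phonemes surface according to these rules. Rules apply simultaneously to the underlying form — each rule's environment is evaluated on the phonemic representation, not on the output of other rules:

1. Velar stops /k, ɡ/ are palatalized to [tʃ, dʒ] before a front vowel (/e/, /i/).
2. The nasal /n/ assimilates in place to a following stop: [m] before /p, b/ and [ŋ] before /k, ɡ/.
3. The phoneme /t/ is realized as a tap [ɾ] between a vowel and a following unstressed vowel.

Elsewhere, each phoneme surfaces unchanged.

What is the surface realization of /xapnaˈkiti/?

[xapnaˈtʃiɾi]

/x/ — not in any rule's target class → [x].
/a/ — not in any rule's target class → [a].
/p/ (between /a/ and /n/) is unaffected → [p].
/n/ (between /p/ and /a/) fails the environment for rule 2, so it stays [n].
/a/ stays [a].
/k/ meets the environment for rule 1 (before a front vowel) → [tʃ].
/i/ (between /k/ and /t/) is unaffected → [i].
/t/ (between /i/ and /i/): between a vowel and a following unstressed vowel, so rule 3 applies → [ɾ].
/i/ — not in any rule's target class → [i].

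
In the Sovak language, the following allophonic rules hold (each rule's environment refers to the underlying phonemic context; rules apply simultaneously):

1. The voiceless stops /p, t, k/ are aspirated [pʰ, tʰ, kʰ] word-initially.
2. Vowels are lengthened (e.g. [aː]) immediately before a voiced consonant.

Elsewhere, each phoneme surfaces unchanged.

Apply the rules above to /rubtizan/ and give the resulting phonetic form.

[ruːbtiːzaːn]

/u/ (between /r/ and /b/) occurs before a voiced consonant → [uː] by rule 2.
/t/ (between /b/ and /i/) fails the environment for rule 1, so it stays [t].
/i/ — between /t/ and /z/, before a voiced consonant — surfaces as [iː] (rule 2).
/a/ (between /z/ and /n/) occurs before a voiced consonant → [aː] by rule 2.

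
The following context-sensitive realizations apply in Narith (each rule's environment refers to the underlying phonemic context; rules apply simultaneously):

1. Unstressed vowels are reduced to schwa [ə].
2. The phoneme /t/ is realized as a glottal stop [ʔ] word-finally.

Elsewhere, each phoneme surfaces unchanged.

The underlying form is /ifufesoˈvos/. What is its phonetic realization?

/i/ (word-initial) occurs in an unstressed syllable → [ə] by rule 1.
/f/ — not in any rule's target class → [f].
/u/ meets the environment for rule 1 (in an unstressed syllable) → [ə].
/f/ — not in any rule's target class → [f].
Rule 1 applies to /e/ (between /f/ and /s/: in an unstressed syllable) → [ə].
/s/ (between /e/ and /o/): no rule targets it → [s].
/o/ (between /s/ and /v/) occurs in an unstressed syllable → [ə] by rule 1.
/v/ (between /o/ and /o/): no rule targets it → [v].
/o/ — between /v/ and /s/; rule 1 does not apply here → [o].
/s/ (word-final) is unaffected → [s].

[əfəfəsəˈvos]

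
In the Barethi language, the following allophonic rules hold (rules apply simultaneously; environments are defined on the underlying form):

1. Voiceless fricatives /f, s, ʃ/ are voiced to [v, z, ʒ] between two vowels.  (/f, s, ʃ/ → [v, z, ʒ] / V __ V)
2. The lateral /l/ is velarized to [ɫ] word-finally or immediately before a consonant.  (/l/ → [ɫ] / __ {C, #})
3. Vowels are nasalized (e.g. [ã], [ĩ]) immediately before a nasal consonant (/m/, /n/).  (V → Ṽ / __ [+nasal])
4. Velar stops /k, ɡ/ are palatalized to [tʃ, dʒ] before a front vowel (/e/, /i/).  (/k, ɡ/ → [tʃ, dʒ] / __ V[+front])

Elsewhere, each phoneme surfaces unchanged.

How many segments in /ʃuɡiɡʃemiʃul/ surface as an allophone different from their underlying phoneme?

4

Segments that undergo a rule: /ɡ/ → [dʒ] (rule 4); /e/ → [ẽ] (rule 3); /ʃ/ → [ʒ] (rule 1); /l/ → [ɫ] (rule 2).
All other segments surface unchanged.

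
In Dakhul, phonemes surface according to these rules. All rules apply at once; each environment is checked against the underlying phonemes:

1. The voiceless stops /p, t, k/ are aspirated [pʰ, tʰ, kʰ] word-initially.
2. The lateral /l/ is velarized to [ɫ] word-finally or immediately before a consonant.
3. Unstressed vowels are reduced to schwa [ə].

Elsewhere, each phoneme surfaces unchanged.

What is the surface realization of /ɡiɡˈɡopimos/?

[ɡəɡˈɡopəməs]

/i/ — between /ɡ/ and /ɡ/, in an unstressed syllable — surfaces as [ə] (rule 3).
/o/ (between /ɡ/ and /p/) is in the target of rule 3 but the environment (in an unstressed syllable) is not met → [o].
/p/ (between /o/ and /i/): rule 1 targets it, but not word-initially → unchanged [p].
/i/ meets the environment for rule 3 (in an unstressed syllable) → [ə].
/o/ (between /m/ and /s/): in an unstressed syllable, so rule 3 applies → [ə].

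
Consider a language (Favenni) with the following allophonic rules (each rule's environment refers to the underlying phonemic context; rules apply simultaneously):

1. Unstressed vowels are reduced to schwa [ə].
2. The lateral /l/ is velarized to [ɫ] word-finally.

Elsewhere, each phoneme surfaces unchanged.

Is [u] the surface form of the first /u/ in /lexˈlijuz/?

No

/u/ meets the environment for rule 1 (in an unstressed syllable) → [ə].
The actual realization is [ə], not [u].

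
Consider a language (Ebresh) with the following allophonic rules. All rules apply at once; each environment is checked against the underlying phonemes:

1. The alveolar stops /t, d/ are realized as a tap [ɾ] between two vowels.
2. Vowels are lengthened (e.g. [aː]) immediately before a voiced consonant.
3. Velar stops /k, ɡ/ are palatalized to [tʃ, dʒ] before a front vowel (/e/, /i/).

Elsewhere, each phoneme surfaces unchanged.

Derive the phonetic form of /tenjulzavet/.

/t/ (word-initial) fails the environment for rule 1, so it stays [t].
Rule 2 applies to /e/ (between /t/ and /n/: before a voiced consonant) → [eː].
/n/ — not in any rule's target class → [n].
/j/ (between /n/ and /u/): no rule targets it → [j].
Rule 2 applies to /u/ (between /j/ and /l/: before a voiced consonant) → [uː].
/l/ stays [l].
/z/ (between /l/ and /a/): no rule targets it → [z].
Rule 2 applies to /a/ (between /z/ and /v/: before a voiced consonant) → [aː].
/v/ (between /a/ and /e/): no rule targets it → [v].
/e/ (between /v/ and /t/) fails the environment for rule 2, so it stays [e].
/t/ (word-final) fails the environment for rule 1, so it stays [t].

[teːnjuːlzaːvet]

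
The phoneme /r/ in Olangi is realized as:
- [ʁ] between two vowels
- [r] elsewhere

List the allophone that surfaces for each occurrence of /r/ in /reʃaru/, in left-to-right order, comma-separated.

[r], [ʁ]

Occurrence 1 (position 1): no conditioning environment matches → elsewhere allophone [r].
Occurrence 2 (position 5): between two vowels → [ʁ].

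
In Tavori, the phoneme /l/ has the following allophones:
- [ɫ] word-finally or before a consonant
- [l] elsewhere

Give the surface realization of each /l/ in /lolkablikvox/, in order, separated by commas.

[l], [ɫ], [l]

Occurrence 1 (position 1): no conditioning environment matches → elsewhere allophone [l].
Occurrence 2 (position 3): word-finally or before a consonant → [ɫ].
Occurrence 3 (position 7): no conditioning environment matches → elsewhere allophone [l].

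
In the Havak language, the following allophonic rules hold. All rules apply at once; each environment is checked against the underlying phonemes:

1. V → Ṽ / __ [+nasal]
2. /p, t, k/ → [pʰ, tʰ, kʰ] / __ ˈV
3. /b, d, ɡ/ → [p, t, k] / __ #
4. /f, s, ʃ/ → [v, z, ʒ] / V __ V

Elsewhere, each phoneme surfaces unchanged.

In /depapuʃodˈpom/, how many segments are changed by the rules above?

Segments that undergo a rule: /ʃ/ → [ʒ] (rule 4); /p/ → [pʰ] (rule 2); /o/ → [õ] (rule 1).
All other segments surface unchanged.

3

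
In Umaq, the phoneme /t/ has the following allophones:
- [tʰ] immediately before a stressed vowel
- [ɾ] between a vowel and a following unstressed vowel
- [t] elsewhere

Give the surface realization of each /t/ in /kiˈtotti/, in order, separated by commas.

Occurrence 1 (position 3): immediately before a stressed vowel → [tʰ].
Occurrence 2 (position 5): no conditioning environment matches → elsewhere allophone [t].
Occurrence 3 (position 6): no conditioning environment matches → elsewhere allophone [t].

[tʰ], [t], [t]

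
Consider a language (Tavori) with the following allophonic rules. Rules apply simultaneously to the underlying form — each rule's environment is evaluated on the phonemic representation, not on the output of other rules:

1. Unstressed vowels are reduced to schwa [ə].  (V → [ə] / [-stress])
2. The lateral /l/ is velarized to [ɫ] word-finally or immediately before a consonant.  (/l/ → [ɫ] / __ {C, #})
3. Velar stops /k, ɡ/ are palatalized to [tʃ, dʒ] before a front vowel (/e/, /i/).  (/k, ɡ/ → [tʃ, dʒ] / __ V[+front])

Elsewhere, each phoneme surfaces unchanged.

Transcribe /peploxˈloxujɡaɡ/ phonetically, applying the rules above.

[pəpləxˈloxəjɡəɡ]

/e/ (between /p/ and /p/) occurs in an unstressed syllable → [ə] by rule 1.
/l/ (between /p/ and /o/) fails the environment for rule 2, so it stays [l].
/o/ meets the environment for rule 1 (in an unstressed syllable) → [ə].
/l/ (between /x/ and /o/) is in the target of rule 2 but the environment (word-finally or immediately before a consonant) is not met → [l].
/o/ (between /l/ and /x/) fails the environment for rule 1, so it stays [o].
/u/ (between /x/ and /j/): in an unstressed syllable, so rule 1 applies → [ə].
/ɡ/ (between /j/ and /a/) is in the target of rule 3 but the environment (before a front vowel) is not met → [ɡ].
/a/ meets the environment for rule 1 (in an unstressed syllable) → [ə].
/ɡ/ (word-final): rule 3 targets it, but not before a front vowel → unchanged [ɡ].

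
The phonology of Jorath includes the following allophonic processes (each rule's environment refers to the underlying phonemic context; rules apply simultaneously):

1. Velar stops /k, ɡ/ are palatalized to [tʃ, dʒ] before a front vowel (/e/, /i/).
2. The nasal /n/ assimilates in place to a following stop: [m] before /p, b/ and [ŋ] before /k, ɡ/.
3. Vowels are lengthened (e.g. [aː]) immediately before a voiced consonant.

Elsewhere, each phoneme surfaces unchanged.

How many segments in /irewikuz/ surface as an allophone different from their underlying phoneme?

Segments that undergo a rule: /i/ → [iː] (rule 3); /e/ → [eː] (rule 3); /u/ → [uː] (rule 3).
All other segments surface unchanged.

3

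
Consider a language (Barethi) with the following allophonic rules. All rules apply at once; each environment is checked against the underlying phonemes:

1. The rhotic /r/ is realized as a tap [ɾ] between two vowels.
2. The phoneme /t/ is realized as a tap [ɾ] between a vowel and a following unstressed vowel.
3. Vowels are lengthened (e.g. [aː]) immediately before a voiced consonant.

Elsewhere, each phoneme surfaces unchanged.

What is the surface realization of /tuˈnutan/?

/t/ (word-initial) is in the target of rule 2 but the environment (between a vowel and a following unstressed vowel) is not met → [t].
/u/ — between /t/ and /n/, before a voiced consonant — surfaces as [uː] (rule 3).
/u/ (between /n/ and /t/): rule 3 targets it, but not before a voiced consonant → unchanged [u].
/t/ (between /u/ and /a/): between a vowel and a following unstressed vowel, so rule 2 applies → [ɾ].
/a/ — between /t/ and /n/, before a voiced consonant — surfaces as [aː] (rule 3).

[tuːˈnuɾaːn]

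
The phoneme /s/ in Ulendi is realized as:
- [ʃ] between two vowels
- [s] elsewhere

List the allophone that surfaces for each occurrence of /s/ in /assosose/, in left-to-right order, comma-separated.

[s], [s], [ʃ], [ʃ]

Occurrence 1 (position 2): no conditioning environment matches → elsewhere allophone [s].
Occurrence 2 (position 3): no conditioning environment matches → elsewhere allophone [s].
Occurrence 3 (position 5): between two vowels → [ʃ].
Occurrence 4 (position 7): between two vowels → [ʃ].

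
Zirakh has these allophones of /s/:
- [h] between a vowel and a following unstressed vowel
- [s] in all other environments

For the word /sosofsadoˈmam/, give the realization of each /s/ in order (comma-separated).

Occurrence 1 (position 1): no conditioning environment matches → elsewhere allophone [s].
Occurrence 2 (position 3): between a vowel and a following unstressed vowel → [h].
Occurrence 3 (position 6): no conditioning environment matches → elsewhere allophone [s].

[s], [h], [s]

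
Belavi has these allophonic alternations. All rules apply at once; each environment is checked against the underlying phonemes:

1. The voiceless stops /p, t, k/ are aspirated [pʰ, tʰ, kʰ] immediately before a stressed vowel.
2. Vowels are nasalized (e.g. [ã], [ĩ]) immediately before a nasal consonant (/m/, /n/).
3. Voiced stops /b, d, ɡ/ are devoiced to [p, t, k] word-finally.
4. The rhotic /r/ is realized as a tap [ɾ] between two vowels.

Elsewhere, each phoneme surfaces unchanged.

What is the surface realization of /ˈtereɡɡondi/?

[ˈtʰeɾeɡɡõndi]

/t/ (word-initial): immediately before a stressed vowel, so rule 1 applies → [tʰ].
/e/ (between /t/ and /r/): rule 2 targets it, but not before a nasal consonant → unchanged [e].
/r/ — between /e/ and /e/, between two vowels — surfaces as [ɾ] (rule 4).
/e/ (between /r/ and /ɡ/) fails the environment for rule 2, so it stays [e].
/ɡ/ (between /e/ and /ɡ/) is in the target of rule 3 but the environment (word-finally) is not met → [ɡ].
/ɡ/ (between /ɡ/ and /o/): rule 3 targets it, but not word-finally → unchanged [ɡ].
/o/ (between /ɡ/ and /n/): before a nasal consonant, so rule 2 applies → [õ].
/n/ — not in any rule's target class → [n].
/d/ (between /n/ and /i/) fails the environment for rule 3, so it stays [d].
/i/ (word-final) fails the environment for rule 2, so it stays [i].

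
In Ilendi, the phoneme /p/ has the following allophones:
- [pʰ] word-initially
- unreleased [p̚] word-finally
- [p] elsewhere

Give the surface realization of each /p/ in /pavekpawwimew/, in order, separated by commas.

[pʰ], [p]

Occurrence 1 (position 1): word-initially → [pʰ].
Occurrence 2 (position 6): no conditioning environment matches → elsewhere allophone [p].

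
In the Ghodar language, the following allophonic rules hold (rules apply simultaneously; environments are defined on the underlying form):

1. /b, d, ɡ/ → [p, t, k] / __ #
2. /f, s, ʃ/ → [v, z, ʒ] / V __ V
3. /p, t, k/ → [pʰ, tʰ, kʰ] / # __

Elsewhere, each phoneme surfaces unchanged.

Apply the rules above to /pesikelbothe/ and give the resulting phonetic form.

[pʰezikelbothe]

/p/ (word-initial): word-initially, so rule 3 applies → [pʰ].
/e/ (between /p/ and /s/) is unaffected → [e].
/s/ (between /e/ and /i/): between two vowels, so rule 2 applies → [z].
/i/ (between /s/ and /k/): no rule targets it → [i].
/k/ (between /i/ and /e/) is in the target of rule 3 but the environment (word-initially) is not met → [k].
/e/ — not in any rule's target class → [e].
/l/ — not in any rule's target class → [l].
/b/ (between /l/ and /o/): rule 1 targets it, but not word-finally → unchanged [b].
/o/ stays [o].
/t/ (between /o/ and /h/) is in the target of rule 3 but the environment (word-initially) is not met → [t].
/h/ (between /t/ and /e/) is unaffected → [h].
/e/ stays [e].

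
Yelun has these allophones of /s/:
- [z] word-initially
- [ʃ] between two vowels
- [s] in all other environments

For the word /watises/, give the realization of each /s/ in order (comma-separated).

[ʃ], [s]

Occurrence 1 (position 5): between two vowels → [ʃ].
Occurrence 2 (position 7): no conditioning environment matches → elsewhere allophone [s].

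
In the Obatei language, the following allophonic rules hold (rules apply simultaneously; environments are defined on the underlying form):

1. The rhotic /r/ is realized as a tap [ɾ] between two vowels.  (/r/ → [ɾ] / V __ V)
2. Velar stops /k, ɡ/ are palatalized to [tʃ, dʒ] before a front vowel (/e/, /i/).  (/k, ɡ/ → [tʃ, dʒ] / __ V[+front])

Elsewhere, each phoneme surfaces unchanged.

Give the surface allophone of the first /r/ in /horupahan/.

/r/ — between /o/ and /u/, between two vowels — surfaces as [ɾ] (rule 1).

[ɾ]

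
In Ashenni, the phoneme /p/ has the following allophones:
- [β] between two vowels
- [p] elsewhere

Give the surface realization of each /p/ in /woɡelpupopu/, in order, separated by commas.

Occurrence 1 (position 6): no conditioning environment matches → elsewhere allophone [p].
Occurrence 2 (position 8): between two vowels → [β].
Occurrence 3 (position 10): between two vowels → [β].

[p], [β], [β]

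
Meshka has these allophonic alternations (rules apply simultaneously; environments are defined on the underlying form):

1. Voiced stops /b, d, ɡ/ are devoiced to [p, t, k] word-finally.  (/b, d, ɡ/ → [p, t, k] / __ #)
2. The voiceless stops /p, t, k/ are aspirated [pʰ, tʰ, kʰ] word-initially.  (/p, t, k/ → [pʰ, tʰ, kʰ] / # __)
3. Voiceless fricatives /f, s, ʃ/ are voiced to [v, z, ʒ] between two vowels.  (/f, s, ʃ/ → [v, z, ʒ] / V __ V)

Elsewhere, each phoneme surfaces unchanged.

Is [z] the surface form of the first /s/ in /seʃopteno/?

/s/ (word-initial) is in the target of rule 3 but the environment (between two vowels) is not met → [s].
The actual realization is [s], not [z].

No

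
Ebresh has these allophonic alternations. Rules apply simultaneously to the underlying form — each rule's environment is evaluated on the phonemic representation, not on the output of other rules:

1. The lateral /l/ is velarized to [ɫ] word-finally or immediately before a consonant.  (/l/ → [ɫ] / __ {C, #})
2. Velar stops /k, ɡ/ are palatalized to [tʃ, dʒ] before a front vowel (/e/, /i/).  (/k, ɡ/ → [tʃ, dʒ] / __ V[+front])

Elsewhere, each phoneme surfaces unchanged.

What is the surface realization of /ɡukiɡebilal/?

/ɡ/ (word-initial) fails the environment for rule 2, so it stays [ɡ].
Rule 2 applies to /k/ (between /u/ and /i/: before a front vowel) → [tʃ].
/ɡ/ (between /i/ and /e/) occurs before a front vowel → [dʒ] by rule 2.
/l/ (between /i/ and /a/): rule 1 targets it, but not word-finally or immediately before a consonant → unchanged [l].
/l/ (word-final): word-finally or immediately before a consonant, so rule 1 applies → [ɫ].

[ɡutʃidʒebilaɫ]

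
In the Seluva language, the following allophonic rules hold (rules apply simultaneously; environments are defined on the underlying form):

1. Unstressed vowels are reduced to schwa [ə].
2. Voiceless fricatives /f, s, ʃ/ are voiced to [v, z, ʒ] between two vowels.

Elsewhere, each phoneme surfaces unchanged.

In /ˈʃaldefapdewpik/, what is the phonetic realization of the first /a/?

[a]

/a/ (between /ʃ/ and /l/) fails the environment for rule 1, so it stays [a].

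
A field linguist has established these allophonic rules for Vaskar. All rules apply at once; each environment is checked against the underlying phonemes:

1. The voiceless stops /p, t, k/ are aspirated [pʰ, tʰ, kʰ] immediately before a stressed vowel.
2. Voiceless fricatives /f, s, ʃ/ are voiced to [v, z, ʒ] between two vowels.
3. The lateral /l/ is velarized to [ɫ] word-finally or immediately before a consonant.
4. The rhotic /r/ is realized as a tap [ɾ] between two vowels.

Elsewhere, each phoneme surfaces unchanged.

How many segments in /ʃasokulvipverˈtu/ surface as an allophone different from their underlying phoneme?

3

Segments that undergo a rule: /s/ → [z] (rule 2); /l/ → [ɫ] (rule 3); /t/ → [tʰ] (rule 1).
All other segments surface unchanged.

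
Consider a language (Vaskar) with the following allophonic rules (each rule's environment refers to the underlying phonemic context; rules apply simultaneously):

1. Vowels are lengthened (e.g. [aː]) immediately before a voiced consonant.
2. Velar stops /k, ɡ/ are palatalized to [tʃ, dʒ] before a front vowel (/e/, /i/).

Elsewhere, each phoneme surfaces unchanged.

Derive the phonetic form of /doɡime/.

Rule 1 applies to /o/ (between /d/ and /ɡ/: before a voiced consonant) → [oː].
/ɡ/ (between /o/ and /i/): before a front vowel, so rule 2 applies → [dʒ].
/i/ (between /ɡ/ and /m/): before a voiced consonant, so rule 1 applies → [iː].
/e/ (word-final) fails the environment for rule 1, so it stays [e].

[doːdʒiːme]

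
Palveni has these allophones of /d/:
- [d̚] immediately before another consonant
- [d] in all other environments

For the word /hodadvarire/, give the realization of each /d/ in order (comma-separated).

[d], [d̚]

Occurrence 1 (position 3): no conditioning environment matches → elsewhere allophone [d].
Occurrence 2 (position 5): immediately before another consonant → [d̚].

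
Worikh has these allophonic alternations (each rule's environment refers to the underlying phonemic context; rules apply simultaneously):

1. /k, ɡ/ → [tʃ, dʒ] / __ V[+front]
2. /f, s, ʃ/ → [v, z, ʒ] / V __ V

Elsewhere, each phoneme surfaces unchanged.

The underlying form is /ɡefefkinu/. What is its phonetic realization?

[dʒeveftʃinu]

/ɡ/ (word-initial) occurs before a front vowel → [dʒ] by rule 1.
/e/ (between /ɡ/ and /f/) is unaffected → [e].
/f/ — between /e/ and /e/, between two vowels — surfaces as [v] (rule 2).
/e/ stays [e].
/f/ (between /e/ and /k/) fails the environment for rule 2, so it stays [f].
/k/ meets the environment for rule 1 (before a front vowel) → [tʃ].
/i/ — not in any rule's target class → [i].
/n/ stays [n].
/u/ (word-final) is unaffected → [u].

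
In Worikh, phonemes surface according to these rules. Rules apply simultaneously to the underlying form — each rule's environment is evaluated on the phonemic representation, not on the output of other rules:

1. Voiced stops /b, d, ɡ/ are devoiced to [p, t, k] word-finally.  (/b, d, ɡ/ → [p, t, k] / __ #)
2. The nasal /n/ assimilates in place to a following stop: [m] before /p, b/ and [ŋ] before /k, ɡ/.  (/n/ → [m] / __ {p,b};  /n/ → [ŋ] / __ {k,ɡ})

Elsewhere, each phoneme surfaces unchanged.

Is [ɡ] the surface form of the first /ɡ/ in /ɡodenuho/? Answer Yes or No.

Yes

/ɡ/ (word-initial) fails the environment for rule 1, so it stays [ɡ].
The actual realization is [ɡ], which matches [ɡ].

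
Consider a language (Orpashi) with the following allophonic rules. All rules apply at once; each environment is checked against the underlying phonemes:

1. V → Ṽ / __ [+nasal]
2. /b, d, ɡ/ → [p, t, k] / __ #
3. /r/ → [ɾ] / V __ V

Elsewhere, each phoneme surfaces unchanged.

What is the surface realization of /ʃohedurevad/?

[ʃoheduɾevat]

/o/ — between /ʃ/ and /h/; rule 1 does not apply here → [o].
/e/ (between /h/ and /d/) fails the environment for rule 1, so it stays [e].
/d/ (between /e/ and /u/) is in the target of rule 2 but the environment (word-finally) is not met → [d].
/u/ — between /d/ and /r/; rule 1 does not apply here → [u].
/r/ (between /u/ and /e/) occurs between two vowels → [ɾ] by rule 3.
/e/ — between /r/ and /v/; rule 1 does not apply here → [e].
/a/ (between /v/ and /d/) fails the environment for rule 1, so it stays [a].
Rule 2 applies to /d/ (word-final: word-finally) → [t].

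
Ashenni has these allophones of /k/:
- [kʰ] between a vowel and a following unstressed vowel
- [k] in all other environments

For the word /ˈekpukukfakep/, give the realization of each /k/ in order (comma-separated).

Occurrence 1 (position 2): no conditioning environment matches → elsewhere allophone [k].
Occurrence 2 (position 5): between a vowel and a following unstressed vowel → [kʰ].
Occurrence 3 (position 7): no conditioning environment matches → elsewhere allophone [k].
Occurrence 4 (position 10): between a vowel and a following unstressed vowel → [kʰ].

[k], [kʰ], [k], [kʰ]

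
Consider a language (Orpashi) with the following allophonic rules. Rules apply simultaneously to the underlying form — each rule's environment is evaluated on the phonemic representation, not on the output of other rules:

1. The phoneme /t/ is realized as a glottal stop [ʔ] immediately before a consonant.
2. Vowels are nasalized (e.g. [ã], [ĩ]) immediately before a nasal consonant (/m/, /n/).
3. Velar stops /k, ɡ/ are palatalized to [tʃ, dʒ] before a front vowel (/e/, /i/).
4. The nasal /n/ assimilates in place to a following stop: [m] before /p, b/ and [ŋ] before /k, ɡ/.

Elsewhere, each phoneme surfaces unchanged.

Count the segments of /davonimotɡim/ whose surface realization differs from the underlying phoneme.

Segments that undergo a rule: /o/ → [õ] (rule 2); /i/ → [ĩ] (rule 2); /t/ → [ʔ] (rule 1); /ɡ/ → [dʒ] (rule 3); /i/ → [ĩ] (rule 2).
All other segments surface unchanged.

5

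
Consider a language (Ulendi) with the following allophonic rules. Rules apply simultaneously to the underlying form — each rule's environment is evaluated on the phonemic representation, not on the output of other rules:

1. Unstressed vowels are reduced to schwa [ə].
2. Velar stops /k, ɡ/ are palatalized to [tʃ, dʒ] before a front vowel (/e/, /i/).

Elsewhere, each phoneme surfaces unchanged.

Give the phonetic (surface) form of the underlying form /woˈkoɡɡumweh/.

[wəˈkoɡɡəmwəh]

/w/ (word-initial): no rule targets it → [w].
/o/ (between /w/ and /k/) occurs in an unstressed syllable → [ə] by rule 1.
/k/ (between /o/ and /o/) fails the environment for rule 2, so it stays [k].
/o/ — between /k/ and /ɡ/; rule 1 does not apply here → [o].
/ɡ/ — between /o/ and /ɡ/; rule 2 does not apply here → [ɡ].
/ɡ/ — between /ɡ/ and /u/; rule 2 does not apply here → [ɡ].
Rule 1 applies to /u/ (between /ɡ/ and /m/: in an unstressed syllable) → [ə].
/m/ — not in any rule's target class → [m].
/w/ stays [w].
Rule 1 applies to /e/ (between /w/ and /h/: in an unstressed syllable) → [ə].
/h/ — not in any rule's target class → [h].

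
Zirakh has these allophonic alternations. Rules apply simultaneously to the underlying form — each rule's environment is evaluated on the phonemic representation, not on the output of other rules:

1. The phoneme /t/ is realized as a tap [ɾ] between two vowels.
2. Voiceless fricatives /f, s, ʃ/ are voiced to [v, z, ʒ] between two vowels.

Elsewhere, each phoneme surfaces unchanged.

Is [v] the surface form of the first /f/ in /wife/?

/f/ (between /i/ and /e/) occurs between two vowels → [v] by rule 2.
The actual realization is [v], which matches [v].

Yes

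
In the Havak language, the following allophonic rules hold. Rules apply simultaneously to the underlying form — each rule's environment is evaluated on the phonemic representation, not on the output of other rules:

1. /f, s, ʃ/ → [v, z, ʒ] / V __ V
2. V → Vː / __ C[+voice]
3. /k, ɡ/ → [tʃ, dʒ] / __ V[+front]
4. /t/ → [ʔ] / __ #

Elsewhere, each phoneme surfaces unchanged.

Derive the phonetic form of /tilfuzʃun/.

/t/ (word-initial) fails the environment for rule 4, so it stays [t].
/i/ — between /t/ and /l/, before a voiced consonant — surfaces as [iː] (rule 2).
/l/ — not in any rule's target class → [l].
/f/ (between /l/ and /u/): rule 1 targets it, but not between two vowels → unchanged [f].
/u/ (between /f/ and /z/) occurs before a voiced consonant → [uː] by rule 2.
/z/ stays [z].
/ʃ/ — between /z/ and /u/; rule 1 does not apply here → [ʃ].
/u/ — between /ʃ/ and /n/, before a voiced consonant — surfaces as [uː] (rule 2).
/n/ stays [n].

[tiːlfuːzʃuːn]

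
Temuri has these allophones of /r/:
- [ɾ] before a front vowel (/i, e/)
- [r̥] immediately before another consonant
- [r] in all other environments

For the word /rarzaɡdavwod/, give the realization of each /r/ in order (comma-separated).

Occurrence 1 (position 1): no conditioning environment matches → elsewhere allophone [r].
Occurrence 2 (position 3): immediately before another consonant → [r̥].

[r], [r̥]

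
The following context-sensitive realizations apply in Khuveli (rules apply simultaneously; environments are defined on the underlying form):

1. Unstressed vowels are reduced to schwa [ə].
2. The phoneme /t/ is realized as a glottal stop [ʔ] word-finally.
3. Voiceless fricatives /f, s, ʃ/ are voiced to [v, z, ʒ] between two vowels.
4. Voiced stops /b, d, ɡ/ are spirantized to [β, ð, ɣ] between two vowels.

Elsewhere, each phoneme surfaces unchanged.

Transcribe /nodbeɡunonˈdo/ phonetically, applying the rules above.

[nədbəɣənənˈdo]

/n/ stays [n].
/o/ (between /n/ and /d/): in an unstressed syllable, so rule 1 applies → [ə].
/d/ — between /o/ and /b/; rule 4 does not apply here → [d].
/b/ (between /d/ and /e/) fails the environment for rule 4, so it stays [b].
Rule 1 applies to /e/ (between /b/ and /ɡ/: in an unstressed syllable) → [ə].
Rule 4 applies to /ɡ/ (between /e/ and /u/: between two vowels) → [ɣ].
/u/ (between /ɡ/ and /n/): in an unstressed syllable, so rule 1 applies → [ə].
/n/ stays [n].
/o/ meets the environment for rule 1 (in an unstressed syllable) → [ə].
/n/ — not in any rule's target class → [n].
/d/ (between /n/ and /o/) is in the target of rule 4 but the environment (between two vowels) is not met → [d].
/o/ (word-final) is in the target of rule 1 but the environment (in an unstressed syllable) is not met → [o].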